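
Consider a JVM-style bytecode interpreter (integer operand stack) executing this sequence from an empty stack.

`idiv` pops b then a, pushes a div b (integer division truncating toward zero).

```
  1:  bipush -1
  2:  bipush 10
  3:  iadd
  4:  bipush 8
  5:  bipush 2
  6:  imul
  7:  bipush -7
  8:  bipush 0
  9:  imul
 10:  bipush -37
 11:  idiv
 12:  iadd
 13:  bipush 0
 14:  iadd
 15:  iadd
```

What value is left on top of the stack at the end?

bipush -1   -1
bipush 10   -1 10
iadd        9
bipush 8    9 8
bipush 2    9 8 2
imul        9 16
bipush -7   9 16 -7
bipush 0    9 16 -7 0
imul        9 16 0
bipush -37  9 16 0 -37
idiv        9 16 0
iadd        9 16
bipush 0    9 16 0
iadd        9 16
iadd        25

25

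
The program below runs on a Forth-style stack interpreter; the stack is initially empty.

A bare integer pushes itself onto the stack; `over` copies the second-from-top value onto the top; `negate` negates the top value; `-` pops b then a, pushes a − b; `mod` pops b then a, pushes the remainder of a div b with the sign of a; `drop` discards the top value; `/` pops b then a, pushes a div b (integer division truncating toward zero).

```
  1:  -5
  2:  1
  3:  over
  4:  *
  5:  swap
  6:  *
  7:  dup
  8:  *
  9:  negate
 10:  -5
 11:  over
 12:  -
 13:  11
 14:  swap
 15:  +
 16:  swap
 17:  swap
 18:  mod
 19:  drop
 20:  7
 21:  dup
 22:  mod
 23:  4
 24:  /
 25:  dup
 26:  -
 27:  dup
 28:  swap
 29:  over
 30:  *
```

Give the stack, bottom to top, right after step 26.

[0]

-5     → -5
1      → -5 1
over   → -5 1 -5
*      → -5 -5
swap   → -5 -5
*      → 25
dup    → 25 25
*      → 625
negate → -625
-5     → -625 -5
over   → -625 -5 -625
-      → -625 620
11     → -625 620 11
swap   → -625 11 620
+      → -625 631
swap   → 631 -625
swap   → -625 631
mod    → -625
drop   → (empty)
7      → 7
dup    → 7 7
mod    → 0
4      → 0 4
/      → 0
dup    → 0 0
-      → 0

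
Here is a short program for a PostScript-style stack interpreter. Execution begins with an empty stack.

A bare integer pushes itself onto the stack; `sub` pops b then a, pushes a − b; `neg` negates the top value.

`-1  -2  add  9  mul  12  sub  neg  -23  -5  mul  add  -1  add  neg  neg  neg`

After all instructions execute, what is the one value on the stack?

-1  : -1
-2  : -1 -2
add : -3
9   : -3 9
mul : -27
12  : -27 12
sub : -39
neg : 39
-23 : 39 -23
-5  : 39 -23 -5
mul : 39 115
add : 154
-1  : 154 -1
add : 153
neg : -153
neg : 153
neg : -153

-153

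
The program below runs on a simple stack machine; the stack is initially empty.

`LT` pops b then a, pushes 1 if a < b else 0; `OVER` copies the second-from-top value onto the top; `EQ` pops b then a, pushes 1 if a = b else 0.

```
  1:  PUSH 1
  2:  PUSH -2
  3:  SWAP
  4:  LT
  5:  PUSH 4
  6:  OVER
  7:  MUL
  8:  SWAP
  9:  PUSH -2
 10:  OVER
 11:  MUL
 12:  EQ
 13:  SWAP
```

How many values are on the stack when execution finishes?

2

PUSH 1  -> [1]
PUSH -2 -> [1, -2]
SWAP    -> [-2, 1]
LT      -> [1]
PUSH 4  -> [1, 4]
OVER    -> [1, 4, 1]
MUL     -> [1, 4]
SWAP    -> [4, 1]
PUSH -2 -> [4, 1, -2]
OVER    -> [4, 1, -2, 1]
MUL     -> [4, 1, -2]
EQ      -> [4, 0]
SWAP    -> [0, 4]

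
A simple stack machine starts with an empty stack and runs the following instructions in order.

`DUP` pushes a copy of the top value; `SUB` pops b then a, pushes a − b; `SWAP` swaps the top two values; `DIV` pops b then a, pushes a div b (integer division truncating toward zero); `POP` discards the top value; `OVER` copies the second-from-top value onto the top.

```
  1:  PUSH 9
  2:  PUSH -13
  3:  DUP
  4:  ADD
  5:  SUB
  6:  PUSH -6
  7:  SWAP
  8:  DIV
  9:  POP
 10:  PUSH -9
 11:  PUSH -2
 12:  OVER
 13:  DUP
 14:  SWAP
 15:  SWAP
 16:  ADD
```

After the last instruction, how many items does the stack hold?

PUSH 9   : [9]
PUSH -13 : [9, -13]
DUP      : [9, -13, -13]
ADD      : [9, -26]
SUB      : [35]
PUSH -6  : [35, -6]
SWAP     : [-6, 35]
DIV      : [0]
POP      : []
PUSH -9  : [-9]
PUSH -2  : [-9, -2]
OVER     : [-9, -2, -9]
DUP      : [-9, -2, -9, -9]
SWAP     : [-9, -2, -9, -9]
SWAP     : [-9, -2, -9, -9]
ADD      : [-9, -2, -18]

3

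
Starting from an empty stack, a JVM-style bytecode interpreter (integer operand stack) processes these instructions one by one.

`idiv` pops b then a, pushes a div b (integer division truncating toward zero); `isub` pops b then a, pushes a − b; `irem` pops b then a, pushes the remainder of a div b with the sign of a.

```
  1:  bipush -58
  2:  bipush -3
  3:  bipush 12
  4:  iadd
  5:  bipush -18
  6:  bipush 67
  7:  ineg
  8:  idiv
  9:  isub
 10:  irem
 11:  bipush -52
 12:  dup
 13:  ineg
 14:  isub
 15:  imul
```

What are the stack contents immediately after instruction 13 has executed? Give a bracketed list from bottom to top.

bipush -58 -> -58
bipush -3  -> -58 -3
bipush 12  -> -58 -3 12
iadd       -> -58 9
bipush -18 -> -58 9 -18
bipush 67  -> -58 9 -18 67
ineg       -> -58 9 -18 -67
idiv       -> -58 9 0
isub       -> -58 9
irem       -> -4
bipush -52 -> -4 -52
dup        -> -4 -52 -52
ineg       -> -4 -52 52

[-4, -52, 52]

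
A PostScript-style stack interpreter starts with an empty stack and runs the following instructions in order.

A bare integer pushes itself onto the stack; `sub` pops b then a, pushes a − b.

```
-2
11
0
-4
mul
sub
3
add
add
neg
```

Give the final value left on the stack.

-2   -2
11   -2 11
0    -2 11 0
-4   -2 11 0 -4
mul  -2 11 0
sub  -2 11
3    -2 11 3
add  -2 14
add  12
neg  -12

-12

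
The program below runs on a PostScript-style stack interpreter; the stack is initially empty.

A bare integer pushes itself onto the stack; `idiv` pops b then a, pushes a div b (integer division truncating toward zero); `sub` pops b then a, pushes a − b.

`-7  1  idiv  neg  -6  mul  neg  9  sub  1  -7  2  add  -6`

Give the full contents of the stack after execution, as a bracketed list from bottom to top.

[33, 1, -5, -6]

-7   -> [-7]
1    -> [-7, 1]
idiv -> [-7]
neg  -> [7]
-6   -> [7, -6]
mul  -> [-42]
neg  -> [42]
9    -> [42, 9]
sub  -> [33]
1    -> [33, 1]
-7   -> [33, 1, -7]
2    -> [33, 1, -7, 2]
add  -> [33, 1, -5]
-6   -> [33, 1, -5, -6]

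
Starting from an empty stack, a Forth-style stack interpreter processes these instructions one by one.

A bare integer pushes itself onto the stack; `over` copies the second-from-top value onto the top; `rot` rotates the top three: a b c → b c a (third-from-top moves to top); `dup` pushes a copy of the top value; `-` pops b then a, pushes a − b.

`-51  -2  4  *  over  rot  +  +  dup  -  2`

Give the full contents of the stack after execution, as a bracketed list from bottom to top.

[0, 2]

-51  → [-51]
-2   → [-51, -2]
4    → [-51, -2, 4]
*    → [-51, -8]
over → [-51, -8, -51]
rot  → [-8, -51, -51]
+    → [-8, -102]
+    → [-110]
dup  → [-110, -110]
-    → [0]
2    → [0, 2]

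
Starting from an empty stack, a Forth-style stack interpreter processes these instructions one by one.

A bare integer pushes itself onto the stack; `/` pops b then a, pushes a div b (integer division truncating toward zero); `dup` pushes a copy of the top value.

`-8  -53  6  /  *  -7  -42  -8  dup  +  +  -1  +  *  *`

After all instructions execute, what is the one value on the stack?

-8  -> [-8]
-53 -> [-8, -53]
6   -> [-8, -53, 6]
/   -> [-8, -8]
*   -> [64]
-7  -> [64, -7]
-42 -> [64, -7, -42]
-8  -> [64, -7, -42, -8]
dup -> [64, -7, -42, -8, -8]
+   -> [64, -7, -42, -16]
+   -> [64, -7, -58]
-1  -> [64, -7, -58, -1]
+   -> [64, -7, -59]
*   -> [64, 413]
*   -> [26432]

26432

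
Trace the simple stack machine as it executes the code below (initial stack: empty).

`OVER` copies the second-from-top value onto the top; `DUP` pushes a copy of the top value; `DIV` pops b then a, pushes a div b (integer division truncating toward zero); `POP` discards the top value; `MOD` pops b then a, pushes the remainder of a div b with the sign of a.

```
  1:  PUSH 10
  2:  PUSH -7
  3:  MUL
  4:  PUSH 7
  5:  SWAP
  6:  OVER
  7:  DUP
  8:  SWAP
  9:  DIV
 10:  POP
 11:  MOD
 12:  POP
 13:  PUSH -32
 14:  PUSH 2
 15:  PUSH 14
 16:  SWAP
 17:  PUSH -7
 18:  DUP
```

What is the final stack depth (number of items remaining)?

PUSH 10  -> 10
PUSH -7  -> 10 -7
MUL      -> -70
PUSH 7   -> -70 7
SWAP     -> 7 -70
OVER     -> 7 -70 7
DUP      -> 7 -70 7 7
SWAP     -> 7 -70 7 7
DIV      -> 7 -70 1
POP      -> 7 -70
MOD      -> 7
POP      -> (empty)
PUSH -32 -> -32
PUSH 2   -> -32 2
PUSH 14  -> -32 2 14
SWAP     -> -32 14 2
PUSH -7  -> -32 14 2 -7
DUP      -> -32 14 2 -7 -7

5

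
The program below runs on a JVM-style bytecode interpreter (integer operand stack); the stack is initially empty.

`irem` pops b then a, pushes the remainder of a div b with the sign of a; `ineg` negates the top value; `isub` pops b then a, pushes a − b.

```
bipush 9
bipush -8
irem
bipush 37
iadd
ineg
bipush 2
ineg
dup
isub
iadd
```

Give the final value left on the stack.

bipush 9  : [9]
bipush -8 : [9, -8]
irem      : [1]
bipush 37 : [1, 37]
iadd      : [38]
ineg      : [-38]
bipush 2  : [-38, 2]
ineg      : [-38, -2]
dup       : [-38, -2, -2]
isub      : [-38, 0]
iadd      : [-38]

-38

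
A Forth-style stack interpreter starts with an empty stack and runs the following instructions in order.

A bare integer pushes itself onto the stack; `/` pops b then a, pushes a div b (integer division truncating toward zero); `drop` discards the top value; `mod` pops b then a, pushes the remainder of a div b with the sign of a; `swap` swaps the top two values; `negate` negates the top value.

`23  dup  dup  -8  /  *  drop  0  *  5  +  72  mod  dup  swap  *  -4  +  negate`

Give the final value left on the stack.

23     → 23
dup    → 23 23
dup    → 23 23 23
-8     → 23 23 23 -8
/      → 23 23 -2
*      → 23 -46
drop   → 23
0      → 23 0
*      → 0
5      → 0 5
+      → 5
72     → 5 72
mod    → 5
dup    → 5 5
swap   → 5 5
*      → 25
-4     → 25 -4
+      → 21
negate → -21

-21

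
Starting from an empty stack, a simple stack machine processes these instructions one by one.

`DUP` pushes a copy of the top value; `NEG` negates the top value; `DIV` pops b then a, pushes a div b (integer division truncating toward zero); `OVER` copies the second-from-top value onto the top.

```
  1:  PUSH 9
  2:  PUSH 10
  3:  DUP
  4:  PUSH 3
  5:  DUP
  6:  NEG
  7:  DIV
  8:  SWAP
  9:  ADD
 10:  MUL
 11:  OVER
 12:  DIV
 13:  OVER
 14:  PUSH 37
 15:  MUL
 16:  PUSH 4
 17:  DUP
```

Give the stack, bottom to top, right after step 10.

PUSH 9  -> 9
PUSH 10 -> 9 10
DUP     -> 9 10 10
PUSH 3  -> 9 10 10 3
DUP     -> 9 10 10 3 3
NEG     -> 9 10 10 3 -3
DIV     -> 9 10 10 -1
SWAP    -> 9 10 -1 10
ADD     -> 9 10 9
MUL     -> 9 90

[9, 90]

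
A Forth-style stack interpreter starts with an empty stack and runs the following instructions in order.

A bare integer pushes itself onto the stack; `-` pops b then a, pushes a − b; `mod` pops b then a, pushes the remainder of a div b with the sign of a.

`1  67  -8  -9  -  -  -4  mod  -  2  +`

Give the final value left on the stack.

1

1    [1]
67   [1, 67]
-8   [1, 67, -8]
-9   [1, 67, -8, -9]
-    [1, 67, 1]
-    [1, 66]
-4   [1, 66, -4]
mod  [1, 2]
-    [-1]
2    [-1, 2]
+    [1]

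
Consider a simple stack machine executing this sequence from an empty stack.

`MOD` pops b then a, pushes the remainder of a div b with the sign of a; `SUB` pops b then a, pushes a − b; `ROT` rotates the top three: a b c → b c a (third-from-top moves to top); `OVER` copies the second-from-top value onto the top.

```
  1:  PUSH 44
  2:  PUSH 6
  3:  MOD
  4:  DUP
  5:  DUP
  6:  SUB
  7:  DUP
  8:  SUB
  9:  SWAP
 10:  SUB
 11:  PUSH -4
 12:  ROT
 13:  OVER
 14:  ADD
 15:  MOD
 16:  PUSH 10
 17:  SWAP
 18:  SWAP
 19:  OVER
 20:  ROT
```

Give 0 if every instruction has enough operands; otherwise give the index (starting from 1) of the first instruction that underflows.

12

PUSH 44 : 44
PUSH 6  : 44 6
MOD     : 2
DUP     : 2 2
DUP     : 2 2 2
SUB     : 2 0
DUP     : 2 0 0
SUB     : 2 0
SWAP    : 0 2
SUB     : -2
PUSH -4 : -2 -4
ROT  — needs 3 operands, stack has 2 → underflow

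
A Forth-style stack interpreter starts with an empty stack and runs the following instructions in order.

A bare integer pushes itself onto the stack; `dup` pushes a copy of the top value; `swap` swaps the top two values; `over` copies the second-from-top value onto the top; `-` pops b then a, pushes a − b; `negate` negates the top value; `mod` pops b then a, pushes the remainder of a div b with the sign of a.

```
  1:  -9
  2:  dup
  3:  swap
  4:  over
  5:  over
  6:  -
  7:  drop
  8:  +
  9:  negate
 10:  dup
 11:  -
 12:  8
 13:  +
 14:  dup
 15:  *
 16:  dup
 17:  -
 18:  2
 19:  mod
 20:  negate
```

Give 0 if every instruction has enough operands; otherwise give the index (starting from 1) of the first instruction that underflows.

0

-9     : [-9]
dup    : [-9, -9]
swap   : [-9, -9]
over   : [-9, -9, -9]
over   : [-9, -9, -9, -9]
-      : [-9, -9, 0]
drop   : [-9, -9]
+      : [-18]
negate : [18]
dup    : [18, 18]
-      : [0]
8      : [0, 8]
+      : [8]
dup    : [8, 8]
*      : [64]
dup    : [64, 64]
-      : [0]
2      : [0, 2]
mod    : [0]
negate : [0]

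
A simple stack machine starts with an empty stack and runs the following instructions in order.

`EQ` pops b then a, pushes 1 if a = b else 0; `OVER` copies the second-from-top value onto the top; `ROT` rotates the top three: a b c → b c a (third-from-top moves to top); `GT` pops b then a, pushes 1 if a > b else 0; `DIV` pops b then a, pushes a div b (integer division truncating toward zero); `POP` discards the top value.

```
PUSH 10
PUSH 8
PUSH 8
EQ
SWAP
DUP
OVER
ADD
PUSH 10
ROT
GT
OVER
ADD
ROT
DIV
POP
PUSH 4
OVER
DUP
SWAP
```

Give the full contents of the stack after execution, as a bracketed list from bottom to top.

PUSH 10 → 10
PUSH 8  → 10 8
PUSH 8  → 10 8 8
EQ      → 10 1
SWAP    → 1 10
DUP     → 1 10 10
OVER    → 1 10 10 10
ADD     → 1 10 20
PUSH 10 → 1 10 20 10
ROT     → 1 20 10 10
GT      → 1 20 0
OVER    → 1 20 0 20
ADD     → 1 20 20
ROT     → 20 20 1
DIV     → 20 20
POP     → 20
PUSH 4  → 20 4
OVER    → 20 4 20
DUP     → 20 4 20 20
SWAP    → 20 4 20 20

[20, 4, 20, 20]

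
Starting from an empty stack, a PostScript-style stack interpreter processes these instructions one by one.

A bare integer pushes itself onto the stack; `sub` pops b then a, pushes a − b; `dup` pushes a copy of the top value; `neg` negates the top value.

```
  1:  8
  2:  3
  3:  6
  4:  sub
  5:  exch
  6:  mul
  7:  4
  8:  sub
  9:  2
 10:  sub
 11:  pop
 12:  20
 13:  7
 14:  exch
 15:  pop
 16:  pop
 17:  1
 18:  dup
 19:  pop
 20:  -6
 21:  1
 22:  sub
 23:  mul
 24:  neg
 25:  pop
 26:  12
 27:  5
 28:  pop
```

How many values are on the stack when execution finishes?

8     8
3     8 3
6     8 3 6
sub   8 -3
exch  -3 8
mul   -24
4     -24 4
sub   -28
2     -28 2
sub   -30
pop   (empty)
20    20
7     20 7
exch  7 20
pop   7
pop   (empty)
1     1
dup   1 1
pop   1
-6    1 -6
1     1 -6 1
sub   1 -7
mul   -7
neg   7
pop   (empty)
12    12
5     12 5
pop   12

1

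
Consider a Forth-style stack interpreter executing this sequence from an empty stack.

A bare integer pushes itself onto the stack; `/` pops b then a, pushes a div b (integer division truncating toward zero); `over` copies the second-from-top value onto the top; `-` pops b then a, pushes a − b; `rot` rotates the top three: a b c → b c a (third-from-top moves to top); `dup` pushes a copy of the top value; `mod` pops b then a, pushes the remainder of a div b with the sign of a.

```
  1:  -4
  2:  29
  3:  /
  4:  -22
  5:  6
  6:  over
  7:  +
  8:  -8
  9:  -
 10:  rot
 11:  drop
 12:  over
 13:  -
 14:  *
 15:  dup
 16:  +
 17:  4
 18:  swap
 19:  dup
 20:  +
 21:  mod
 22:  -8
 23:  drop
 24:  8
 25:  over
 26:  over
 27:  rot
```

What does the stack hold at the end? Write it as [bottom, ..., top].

[4, 4, 8, 8]

-4   : [-4]
29   : [-4, 29]
/    : [0]
-22  : [0, -22]
6    : [0, -22, 6]
over : [0, -22, 6, -22]
+    : [0, -22, -16]
-8   : [0, -22, -16, -8]
-    : [0, -22, -8]
rot  : [-22, -8, 0]
drop : [-22, -8]
over : [-22, -8, -22]
-    : [-22, 14]
*    : [-308]
dup  : [-308, -308]
+    : [-616]
4    : [-616, 4]
swap : [4, -616]
dup  : [4, -616, -616]
+    : [4, -1232]
mod  : [4]
-8   : [4, -8]
drop : [4]
8    : [4, 8]
over : [4, 8, 4]
over : [4, 8, 4, 8]
rot  : [4, 4, 8, 8]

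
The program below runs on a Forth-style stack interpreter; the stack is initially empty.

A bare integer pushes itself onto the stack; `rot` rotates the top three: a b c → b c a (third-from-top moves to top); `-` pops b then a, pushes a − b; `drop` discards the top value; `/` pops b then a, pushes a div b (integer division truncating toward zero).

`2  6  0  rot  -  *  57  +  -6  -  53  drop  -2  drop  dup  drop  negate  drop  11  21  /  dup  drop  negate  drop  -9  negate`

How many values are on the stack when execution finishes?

2      -> [2]
6      -> [2, 6]
0      -> [2, 6, 0]
rot    -> [6, 0, 2]
-      -> [6, -2]
*      -> [-12]
57     -> [-12, 57]
+      -> [45]
-6     -> [45, -6]
-      -> [51]
53     -> [51, 53]
drop   -> [51]
-2     -> [51, -2]
drop   -> [51]
dup    -> [51, 51]
drop   -> [51]
negate -> [-51]
drop   -> []
11     -> [11]
21     -> [11, 21]
/      -> [0]
dup    -> [0, 0]
drop   -> [0]
negate -> [0]
drop   -> []
-9     -> [-9]
negate -> [9]

1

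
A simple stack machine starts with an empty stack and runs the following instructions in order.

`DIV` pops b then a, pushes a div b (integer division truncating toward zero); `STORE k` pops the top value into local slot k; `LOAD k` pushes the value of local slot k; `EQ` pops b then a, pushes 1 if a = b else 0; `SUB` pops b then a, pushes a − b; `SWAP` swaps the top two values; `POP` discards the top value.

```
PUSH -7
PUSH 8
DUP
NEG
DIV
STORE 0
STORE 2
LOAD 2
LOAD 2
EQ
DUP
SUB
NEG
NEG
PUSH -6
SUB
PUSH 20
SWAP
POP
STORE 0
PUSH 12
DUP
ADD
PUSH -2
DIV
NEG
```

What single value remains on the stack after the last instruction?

12

PUSH -7 -> -7
PUSH 8  -> -7 8
DUP     -> -7 8 8
NEG     -> -7 8 -8
DIV     -> -7 -1
STORE 0 -> -7
STORE 2 -> (empty)
LOAD 2  -> -7
LOAD 2  -> -7 -7
EQ      -> 1
DUP     -> 1 1
SUB     -> 0
NEG     -> 0
NEG     -> 0
PUSH -6 -> 0 -6
SUB     -> 6
PUSH 20 -> 6 20
SWAP    -> 20 6
POP     -> 20
STORE 0 -> (empty)
PUSH 12 -> 12
DUP     -> 12 12
ADD     -> 24
PUSH -2 -> 24 -2
DIV     -> -12
NEG     -> 12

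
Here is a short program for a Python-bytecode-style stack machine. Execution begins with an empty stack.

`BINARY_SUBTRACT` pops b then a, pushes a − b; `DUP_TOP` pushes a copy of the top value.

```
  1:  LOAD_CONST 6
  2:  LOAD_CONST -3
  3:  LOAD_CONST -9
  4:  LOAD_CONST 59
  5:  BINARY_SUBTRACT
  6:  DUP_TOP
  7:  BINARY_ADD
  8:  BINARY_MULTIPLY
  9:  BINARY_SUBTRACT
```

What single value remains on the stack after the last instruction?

-402

LOAD_CONST 6     [6]
LOAD_CONST -3    [6, -3]
LOAD_CONST -9    [6, -3, -9]
LOAD_CONST 59    [6, -3, -9, 59]
BINARY_SUBTRACT  [6, -3, -68]
DUP_TOP          [6, -3, -68, -68]
BINARY_ADD       [6, -3, -136]
BINARY_MULTIPLY  [6, 408]
BINARY_SUBTRACT  [-402]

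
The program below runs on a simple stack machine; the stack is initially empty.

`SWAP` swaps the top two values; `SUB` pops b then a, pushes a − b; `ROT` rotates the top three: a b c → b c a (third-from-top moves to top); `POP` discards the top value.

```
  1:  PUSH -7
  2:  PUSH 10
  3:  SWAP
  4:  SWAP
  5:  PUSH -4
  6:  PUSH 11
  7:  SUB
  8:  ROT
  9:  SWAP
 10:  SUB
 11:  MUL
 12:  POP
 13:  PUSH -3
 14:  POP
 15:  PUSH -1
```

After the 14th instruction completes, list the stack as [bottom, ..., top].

PUSH -7 : -7
PUSH 10 : -7 10
SWAP    : 10 -7
SWAP    : -7 10
PUSH -4 : -7 10 -4
PUSH 11 : -7 10 -4 11
SUB     : -7 10 -15
ROT     : 10 -15 -7
SWAP    : 10 -7 -15
SUB     : 10 8
MUL     : 80
POP     : (empty)
PUSH -3 : -3
POP     : (empty)

[]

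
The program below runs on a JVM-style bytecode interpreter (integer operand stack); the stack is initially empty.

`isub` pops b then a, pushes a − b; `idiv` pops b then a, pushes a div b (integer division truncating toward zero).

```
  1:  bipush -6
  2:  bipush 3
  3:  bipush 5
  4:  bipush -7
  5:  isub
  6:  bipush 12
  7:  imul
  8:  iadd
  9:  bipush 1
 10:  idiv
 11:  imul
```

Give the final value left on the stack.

-882

bipush -6 → [-6]
bipush 3  → [-6, 3]
bipush 5  → [-6, 3, 5]
bipush -7 → [-6, 3, 5, -7]
isub      → [-6, 3, 12]
bipush 12 → [-6, 3, 12, 12]
imul      → [-6, 3, 144]
iadd      → [-6, 147]
bipush 1  → [-6, 147, 1]
idiv      → [-6, 147]
imul      → [-882]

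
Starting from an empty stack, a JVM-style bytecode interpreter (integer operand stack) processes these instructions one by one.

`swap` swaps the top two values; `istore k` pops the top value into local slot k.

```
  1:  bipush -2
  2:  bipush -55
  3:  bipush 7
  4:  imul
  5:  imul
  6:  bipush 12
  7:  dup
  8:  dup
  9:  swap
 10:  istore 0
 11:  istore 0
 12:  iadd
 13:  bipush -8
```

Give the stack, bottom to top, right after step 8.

bipush -2  → -2
bipush -55 → -2 -55
bipush 7   → -2 -55 7
imul       → -2 -385
imul       → 770
bipush 12  → 770 12
dup        → 770 12 12
dup        → 770 12 12 12

[770, 12, 12, 12]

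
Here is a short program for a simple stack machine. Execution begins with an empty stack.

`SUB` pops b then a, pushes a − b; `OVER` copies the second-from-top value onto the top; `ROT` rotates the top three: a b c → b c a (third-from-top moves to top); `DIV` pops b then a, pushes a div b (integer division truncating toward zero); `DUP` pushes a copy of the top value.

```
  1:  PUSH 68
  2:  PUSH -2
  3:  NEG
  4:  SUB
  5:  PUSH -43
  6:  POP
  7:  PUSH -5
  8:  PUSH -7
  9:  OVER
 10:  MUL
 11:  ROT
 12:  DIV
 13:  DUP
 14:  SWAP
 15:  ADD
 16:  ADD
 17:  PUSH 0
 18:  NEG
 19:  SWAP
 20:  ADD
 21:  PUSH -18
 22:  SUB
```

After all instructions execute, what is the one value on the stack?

PUSH 68  -> 68
PUSH -2  -> 68 -2
NEG      -> 68 2
SUB      -> 66
PUSH -43 -> 66 -43
POP      -> 66
PUSH -5  -> 66 -5
PUSH -7  -> 66 -5 -7
OVER     -> 66 -5 -7 -5
MUL      -> 66 -5 35
ROT      -> -5 35 66
DIV      -> -5 0
DUP      -> -5 0 0
SWAP     -> -5 0 0
ADD      -> -5 0
ADD      -> -5
PUSH 0   -> -5 0
NEG      -> -5 0
SWAP     -> 0 -5
ADD      -> -5
PUSH -18 -> -5 -18
SUB      -> 13

13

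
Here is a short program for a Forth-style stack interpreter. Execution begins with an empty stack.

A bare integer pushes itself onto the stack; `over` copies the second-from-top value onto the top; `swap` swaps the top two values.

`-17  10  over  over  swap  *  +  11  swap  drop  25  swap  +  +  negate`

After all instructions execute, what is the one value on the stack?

-17    -> -17
10     -> -17 10
over   -> -17 10 -17
over   -> -17 10 -17 10
swap   -> -17 10 10 -17
*      -> -17 10 -170
+      -> -17 -160
11     -> -17 -160 11
swap   -> -17 11 -160
drop   -> -17 11
25     -> -17 11 25
swap   -> -17 25 11
+      -> -17 36
+      -> 19
negate -> -19

-19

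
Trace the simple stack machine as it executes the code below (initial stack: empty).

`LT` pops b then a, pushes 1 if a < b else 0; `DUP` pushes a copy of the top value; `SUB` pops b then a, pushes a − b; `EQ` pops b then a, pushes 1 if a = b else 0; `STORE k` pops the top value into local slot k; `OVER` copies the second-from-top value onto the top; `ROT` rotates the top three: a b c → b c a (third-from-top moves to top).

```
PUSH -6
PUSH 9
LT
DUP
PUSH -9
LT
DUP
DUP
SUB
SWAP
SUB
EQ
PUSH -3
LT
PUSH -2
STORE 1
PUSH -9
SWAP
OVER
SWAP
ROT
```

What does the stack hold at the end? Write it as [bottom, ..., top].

PUSH -6 : [-6]
PUSH 9  : [-6, 9]
LT      : [1]
DUP     : [1, 1]
PUSH -9 : [1, 1, -9]
LT      : [1, 0]
DUP     : [1, 0, 0]
DUP     : [1, 0, 0, 0]
SUB     : [1, 0, 0]
SWAP    : [1, 0, 0]
SUB     : [1, 0]
EQ      : [0]
PUSH -3 : [0, -3]
LT      : [0]
PUSH -2 : [0, -2]
STORE 1 : [0]
PUSH -9 : [0, -9]
SWAP    : [-9, 0]
OVER    : [-9, 0, -9]
SWAP    : [-9, -9, 0]
ROT     : [-9, 0, -9]

[-9, 0, -9]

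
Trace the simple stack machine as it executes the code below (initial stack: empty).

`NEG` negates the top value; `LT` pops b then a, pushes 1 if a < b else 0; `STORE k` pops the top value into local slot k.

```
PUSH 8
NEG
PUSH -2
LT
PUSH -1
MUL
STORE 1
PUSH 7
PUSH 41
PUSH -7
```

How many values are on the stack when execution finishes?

3

PUSH 8  : 8
NEG     : -8
PUSH -2 : -8 -2
LT      : 1
PUSH -1 : 1 -1
MUL     : -1
STORE 1 : (empty)
PUSH 7  : 7
PUSH 41 : 7 41
PUSH -7 : 7 41 -7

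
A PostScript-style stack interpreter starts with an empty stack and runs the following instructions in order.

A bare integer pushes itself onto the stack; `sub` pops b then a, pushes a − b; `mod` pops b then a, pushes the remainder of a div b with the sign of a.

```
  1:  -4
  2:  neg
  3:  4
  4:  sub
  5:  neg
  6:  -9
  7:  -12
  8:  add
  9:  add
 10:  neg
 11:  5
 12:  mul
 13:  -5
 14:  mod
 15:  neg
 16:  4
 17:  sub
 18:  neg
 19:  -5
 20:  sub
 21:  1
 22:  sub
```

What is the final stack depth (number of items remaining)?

1

-4  → [-4]
neg → [4]
4   → [4, 4]
sub → [0]
neg → [0]
-9  → [0, -9]
-12 → [0, -9, -12]
add → [0, -21]
add → [-21]
neg → [21]
5   → [21, 5]
mul → [105]
-5  → [105, -5]
mod → [0]
neg → [0]
4   → [0, 4]
sub → [-4]
neg → [4]
-5  → [4, -5]
sub → [9]
1   → [9, 1]
sub → [8]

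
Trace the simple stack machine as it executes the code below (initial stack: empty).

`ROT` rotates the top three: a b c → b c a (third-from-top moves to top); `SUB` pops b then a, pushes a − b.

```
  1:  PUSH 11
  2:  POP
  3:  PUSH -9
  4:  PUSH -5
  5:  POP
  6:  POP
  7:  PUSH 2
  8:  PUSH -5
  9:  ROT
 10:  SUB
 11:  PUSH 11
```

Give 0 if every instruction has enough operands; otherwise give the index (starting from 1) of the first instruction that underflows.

PUSH 11 -> 11
POP     -> (empty)
PUSH -9 -> -9
PUSH -5 -> -9 -5
POP     -> -9
POP     -> (empty)
PUSH 2  -> 2
PUSH -5 -> 2 -5
ROT  — needs 3 operands, stack has 2 → underflow

9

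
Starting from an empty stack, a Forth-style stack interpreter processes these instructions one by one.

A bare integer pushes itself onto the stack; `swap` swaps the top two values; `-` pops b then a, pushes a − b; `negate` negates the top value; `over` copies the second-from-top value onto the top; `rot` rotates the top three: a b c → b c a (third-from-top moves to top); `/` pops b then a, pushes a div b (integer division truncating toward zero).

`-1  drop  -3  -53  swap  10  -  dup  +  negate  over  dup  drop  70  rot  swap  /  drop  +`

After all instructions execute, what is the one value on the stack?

-106

-1     -> -1
drop   -> (empty)
-3     -> -3
-53    -> -3 -53
swap   -> -53 -3
10     -> -53 -3 10
-      -> -53 -13
dup    -> -53 -13 -13
+      -> -53 -26
negate -> -53 26
over   -> -53 26 -53
dup    -> -53 26 -53 -53
drop   -> -53 26 -53
70     -> -53 26 -53 70
rot    -> -53 -53 70 26
swap   -> -53 -53 26 70
/      -> -53 -53 0
drop   -> -53 -53
+      -> -106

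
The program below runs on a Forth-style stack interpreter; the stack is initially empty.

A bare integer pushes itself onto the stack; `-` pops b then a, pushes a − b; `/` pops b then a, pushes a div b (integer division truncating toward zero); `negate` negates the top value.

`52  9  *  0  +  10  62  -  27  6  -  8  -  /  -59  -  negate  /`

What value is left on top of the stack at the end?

52      52
9       52 9
*       468
0       468 0
+       468
10      468 10
62      468 10 62
-       468 -52
27      468 -52 27
6       468 -52 27 6
-       468 -52 21
8       468 -52 21 8
-       468 -52 13
/       468 -4
-59     468 -4 -59
-       468 55
negate  468 -55
/       -8

-8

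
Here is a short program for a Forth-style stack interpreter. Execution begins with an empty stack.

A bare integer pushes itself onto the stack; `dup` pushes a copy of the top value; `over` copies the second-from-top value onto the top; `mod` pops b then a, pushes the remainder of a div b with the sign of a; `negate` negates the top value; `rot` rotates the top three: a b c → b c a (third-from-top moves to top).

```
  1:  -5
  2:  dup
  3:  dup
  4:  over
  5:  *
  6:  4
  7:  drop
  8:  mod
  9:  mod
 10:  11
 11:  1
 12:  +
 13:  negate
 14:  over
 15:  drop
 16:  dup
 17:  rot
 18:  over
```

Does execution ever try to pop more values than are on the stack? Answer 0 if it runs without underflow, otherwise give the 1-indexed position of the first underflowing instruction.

-5     : -5
dup    : -5 -5
dup    : -5 -5 -5
over   : -5 -5 -5 -5
*      : -5 -5 25
4      : -5 -5 25 4
drop   : -5 -5 25
mod    : -5 -5
mod    : 0
11     : 0 11
1      : 0 11 1
+      : 0 12
negate : 0 -12
over   : 0 -12 0
drop   : 0 -12
dup    : 0 -12 -12
rot    : -12 -12 0
over   : -12 -12 0 -12

0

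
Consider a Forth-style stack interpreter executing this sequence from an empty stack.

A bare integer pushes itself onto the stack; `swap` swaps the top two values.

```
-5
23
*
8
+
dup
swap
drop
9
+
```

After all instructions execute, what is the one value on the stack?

-98

-5   → [-5]
23   → [-5, 23]
*    → [-115]
8    → [-115, 8]
+    → [-107]
dup  → [-107, -107]
swap → [-107, -107]
drop → [-107]
9    → [-107, 9]
+    → [-98]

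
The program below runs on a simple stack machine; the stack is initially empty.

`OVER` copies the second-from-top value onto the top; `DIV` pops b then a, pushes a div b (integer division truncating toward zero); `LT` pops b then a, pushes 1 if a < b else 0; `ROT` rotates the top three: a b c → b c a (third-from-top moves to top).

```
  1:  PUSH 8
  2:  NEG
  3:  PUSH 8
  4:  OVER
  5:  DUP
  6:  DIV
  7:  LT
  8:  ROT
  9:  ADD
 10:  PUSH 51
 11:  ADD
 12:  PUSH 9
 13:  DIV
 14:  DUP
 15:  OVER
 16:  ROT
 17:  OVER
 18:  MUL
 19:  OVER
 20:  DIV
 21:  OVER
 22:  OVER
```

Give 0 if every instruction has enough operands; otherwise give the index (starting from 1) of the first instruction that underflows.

PUSH 8 → [8]
NEG    → [-8]
PUSH 8 → [-8, 8]
OVER   → [-8, 8, -8]
DUP    → [-8, 8, -8, -8]
DIV    → [-8, 8, 1]
LT     → [-8, 0]
ROT  — needs 3 operands, stack has 2 → underflow

8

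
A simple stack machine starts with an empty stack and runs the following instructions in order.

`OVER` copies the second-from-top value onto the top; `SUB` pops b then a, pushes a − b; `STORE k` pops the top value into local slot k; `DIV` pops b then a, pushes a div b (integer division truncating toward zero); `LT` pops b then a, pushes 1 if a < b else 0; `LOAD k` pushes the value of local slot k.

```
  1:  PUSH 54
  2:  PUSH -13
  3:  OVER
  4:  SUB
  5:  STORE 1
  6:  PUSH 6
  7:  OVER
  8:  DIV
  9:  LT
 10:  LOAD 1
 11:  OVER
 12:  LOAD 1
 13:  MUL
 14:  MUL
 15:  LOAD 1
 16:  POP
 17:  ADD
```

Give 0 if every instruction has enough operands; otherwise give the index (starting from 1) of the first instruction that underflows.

PUSH 54  → 54
PUSH -13 → 54 -13
OVER     → 54 -13 54
SUB      → 54 -67
STORE 1  → 54
PUSH 6   → 54 6
OVER     → 54 6 54
DIV      → 54 0
LT       → 0
LOAD 1   → 0 -67
OVER     → 0 -67 0
LOAD 1   → 0 -67 0 -67
MUL      → 0 -67 0
MUL      → 0 0
LOAD 1   → 0 0 -67
POP      → 0 0
ADD      → 0

0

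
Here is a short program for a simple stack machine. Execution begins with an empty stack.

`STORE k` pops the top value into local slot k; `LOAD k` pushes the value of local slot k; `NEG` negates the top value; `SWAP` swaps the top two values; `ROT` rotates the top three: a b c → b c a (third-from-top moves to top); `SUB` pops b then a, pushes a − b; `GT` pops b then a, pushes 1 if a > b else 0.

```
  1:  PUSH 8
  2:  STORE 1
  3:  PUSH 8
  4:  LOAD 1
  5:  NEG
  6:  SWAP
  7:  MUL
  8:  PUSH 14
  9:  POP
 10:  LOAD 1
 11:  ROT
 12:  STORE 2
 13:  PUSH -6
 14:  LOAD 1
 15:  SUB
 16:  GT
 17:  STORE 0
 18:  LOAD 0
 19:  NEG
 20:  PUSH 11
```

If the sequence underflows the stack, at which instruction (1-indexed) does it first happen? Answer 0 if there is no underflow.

PUSH 8  -> [8]
STORE 1 -> []
PUSH 8  -> [8]
LOAD 1  -> [8, 8]
NEG     -> [8, -8]
SWAP    -> [-8, 8]
MUL     -> [-64]
PUSH 14 -> [-64, 14]
POP     -> [-64]
LOAD 1  -> [-64, 8]
ROT  — needs 3 operands, stack has 2 → underflow

11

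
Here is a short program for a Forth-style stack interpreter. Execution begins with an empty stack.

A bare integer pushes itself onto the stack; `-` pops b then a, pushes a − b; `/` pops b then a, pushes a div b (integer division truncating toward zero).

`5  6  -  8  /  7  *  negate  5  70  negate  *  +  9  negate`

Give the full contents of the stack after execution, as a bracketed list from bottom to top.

[-350, -9]

5      → 5
6      → 5 6
-      → -1
8      → -1 8
/      → 0
7      → 0 7
*      → 0
negate → 0
5      → 0 5
70     → 0 5 70
negate → 0 5 -70
*      → 0 -350
+      → -350
9      → -350 9
negate → -350 -9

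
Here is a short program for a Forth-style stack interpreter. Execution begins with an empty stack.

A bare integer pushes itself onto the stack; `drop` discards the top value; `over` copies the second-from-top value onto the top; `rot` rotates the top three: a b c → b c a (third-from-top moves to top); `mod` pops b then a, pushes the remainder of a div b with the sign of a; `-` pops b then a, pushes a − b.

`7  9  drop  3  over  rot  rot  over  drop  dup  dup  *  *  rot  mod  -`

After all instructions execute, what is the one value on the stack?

7    → [7]
9    → [7, 9]
drop → [7]
3    → [7, 3]
over → [7, 3, 7]
rot  → [3, 7, 7]
rot  → [7, 7, 3]
over → [7, 7, 3, 7]
drop → [7, 7, 3]
dup  → [7, 7, 3, 3]
dup  → [7, 7, 3, 3, 3]
*    → [7, 7, 3, 9]
*    → [7, 7, 27]
rot  → [7, 27, 7]
mod  → [7, 6]
-    → [1]

1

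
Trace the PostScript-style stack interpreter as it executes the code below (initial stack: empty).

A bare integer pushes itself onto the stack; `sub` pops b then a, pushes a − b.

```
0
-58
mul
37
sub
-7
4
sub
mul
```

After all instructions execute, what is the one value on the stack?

407

0   -> [0]
-58 -> [0, -58]
mul -> [0]
37  -> [0, 37]
sub -> [-37]
-7  -> [-37, -7]
4   -> [-37, -7, 4]
sub -> [-37, -11]
mul -> [407]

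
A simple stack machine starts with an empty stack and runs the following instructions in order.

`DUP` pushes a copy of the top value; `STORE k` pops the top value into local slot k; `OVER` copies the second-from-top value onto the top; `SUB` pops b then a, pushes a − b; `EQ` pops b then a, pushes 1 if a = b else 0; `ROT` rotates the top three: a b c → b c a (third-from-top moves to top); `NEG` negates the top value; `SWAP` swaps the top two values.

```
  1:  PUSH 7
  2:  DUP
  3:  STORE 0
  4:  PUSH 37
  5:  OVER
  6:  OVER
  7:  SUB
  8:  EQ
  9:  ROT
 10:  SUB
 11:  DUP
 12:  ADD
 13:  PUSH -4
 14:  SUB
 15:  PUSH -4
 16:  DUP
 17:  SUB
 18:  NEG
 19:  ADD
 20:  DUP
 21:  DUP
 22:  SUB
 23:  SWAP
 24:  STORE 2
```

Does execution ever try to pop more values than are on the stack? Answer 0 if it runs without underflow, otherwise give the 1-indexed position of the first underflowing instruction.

PUSH 7  : 7
DUP     : 7 7
STORE 0 : 7
PUSH 37 : 7 37
OVER    : 7 37 7
OVER    : 7 37 7 37
SUB     : 7 37 -30
EQ      : 7 0
ROT  — needs 3 operands, stack has 2 → underflow

9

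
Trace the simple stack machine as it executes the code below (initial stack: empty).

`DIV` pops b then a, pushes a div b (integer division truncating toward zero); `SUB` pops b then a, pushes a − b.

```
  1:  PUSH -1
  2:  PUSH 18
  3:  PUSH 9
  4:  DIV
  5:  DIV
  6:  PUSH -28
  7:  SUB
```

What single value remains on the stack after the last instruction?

PUSH -1   -1
PUSH 18   -1 18
PUSH 9    -1 18 9
DIV       -1 2
DIV       0
PUSH -28  0 -28
SUB       28

28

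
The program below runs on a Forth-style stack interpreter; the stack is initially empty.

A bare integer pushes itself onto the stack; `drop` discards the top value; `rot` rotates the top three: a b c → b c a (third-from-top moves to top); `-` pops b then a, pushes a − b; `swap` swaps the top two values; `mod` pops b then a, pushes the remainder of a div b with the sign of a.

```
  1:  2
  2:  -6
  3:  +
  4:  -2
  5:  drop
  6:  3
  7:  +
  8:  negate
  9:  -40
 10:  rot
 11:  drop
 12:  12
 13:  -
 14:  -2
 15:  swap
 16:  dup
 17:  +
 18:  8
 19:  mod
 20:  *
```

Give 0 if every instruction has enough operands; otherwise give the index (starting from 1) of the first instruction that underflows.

2      : [2]
-6     : [2, -6]
+      : [-4]
-2     : [-4, -2]
drop   : [-4]
3      : [-4, 3]
+      : [-1]
negate : [1]
-40    : [1, -40]
rot  — needs 3 operands, stack has 2 → underflow

10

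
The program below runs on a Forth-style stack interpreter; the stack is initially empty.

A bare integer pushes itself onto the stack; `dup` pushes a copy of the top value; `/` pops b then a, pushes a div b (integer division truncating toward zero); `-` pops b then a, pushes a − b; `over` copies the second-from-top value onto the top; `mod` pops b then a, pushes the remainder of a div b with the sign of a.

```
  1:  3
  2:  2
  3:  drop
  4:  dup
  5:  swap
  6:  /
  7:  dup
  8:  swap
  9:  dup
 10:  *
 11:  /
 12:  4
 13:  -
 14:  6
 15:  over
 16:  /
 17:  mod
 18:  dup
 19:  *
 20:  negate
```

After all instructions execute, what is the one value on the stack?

-1

3      -> 3
2      -> 3 2
drop   -> 3
dup    -> 3 3
swap   -> 3 3
/      -> 1
dup    -> 1 1
swap   -> 1 1
dup    -> 1 1 1
*      -> 1 1
/      -> 1
4      -> 1 4
-      -> -3
6      -> -3 6
over   -> -3 6 -3
/      -> -3 -2
mod    -> -1
dup    -> -1 -1
*      -> 1
negate -> -1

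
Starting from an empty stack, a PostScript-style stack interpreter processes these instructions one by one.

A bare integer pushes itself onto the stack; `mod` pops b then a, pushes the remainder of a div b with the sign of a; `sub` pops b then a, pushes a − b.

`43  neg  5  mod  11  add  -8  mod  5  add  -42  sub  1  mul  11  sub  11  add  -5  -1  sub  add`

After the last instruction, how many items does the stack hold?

1

43  -> [43]
neg -> [-43]
5   -> [-43, 5]
mod -> [-3]
11  -> [-3, 11]
add -> [8]
-8  -> [8, -8]
mod -> [0]
5   -> [0, 5]
add -> [5]
-42 -> [5, -42]
sub -> [47]
1   -> [47, 1]
mul -> [47]
11  -> [47, 11]
sub -> [36]
11  -> [36, 11]
add -> [47]
-5  -> [47, -5]
-1  -> [47, -5, -1]
sub -> [47, -4]
add -> [43]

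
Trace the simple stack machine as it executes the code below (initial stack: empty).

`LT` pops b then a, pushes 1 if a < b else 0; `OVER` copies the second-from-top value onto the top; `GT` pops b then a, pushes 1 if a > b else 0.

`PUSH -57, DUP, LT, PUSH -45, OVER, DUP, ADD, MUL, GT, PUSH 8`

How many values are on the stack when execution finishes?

2

PUSH -57 -> [-57]
DUP      -> [-57, -57]
LT       -> [0]
PUSH -45 -> [0, -45]
OVER     -> [0, -45, 0]
DUP      -> [0, -45, 0, 0]
ADD      -> [0, -45, 0]
MUL      -> [0, 0]
GT       -> [0]
PUSH 8   -> [0, 8]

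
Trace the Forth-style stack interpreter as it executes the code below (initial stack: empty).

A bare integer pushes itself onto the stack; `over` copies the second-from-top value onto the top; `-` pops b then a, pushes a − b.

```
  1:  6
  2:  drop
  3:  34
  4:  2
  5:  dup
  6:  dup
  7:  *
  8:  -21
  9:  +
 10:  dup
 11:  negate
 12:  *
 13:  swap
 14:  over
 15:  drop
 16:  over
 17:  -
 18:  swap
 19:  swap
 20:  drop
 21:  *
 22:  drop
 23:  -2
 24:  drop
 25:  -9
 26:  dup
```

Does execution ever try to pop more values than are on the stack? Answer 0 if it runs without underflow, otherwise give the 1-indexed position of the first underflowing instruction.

6      -> 6
drop   -> (empty)
34     -> 34
2      -> 34 2
dup    -> 34 2 2
dup    -> 34 2 2 2
*      -> 34 2 4
-21    -> 34 2 4 -21
+      -> 34 2 -17
dup    -> 34 2 -17 -17
negate -> 34 2 -17 17
*      -> 34 2 -289
swap   -> 34 -289 2
over   -> 34 -289 2 -289
drop   -> 34 -289 2
over   -> 34 -289 2 -289
-      -> 34 -289 291
swap   -> 34 291 -289
swap   -> 34 -289 291
drop   -> 34 -289
*      -> -9826
drop   -> (empty)
-2     -> -2
drop   -> (empty)
-9     -> -9
dup    -> -9 -9

0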